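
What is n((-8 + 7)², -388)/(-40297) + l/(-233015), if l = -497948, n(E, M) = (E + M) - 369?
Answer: 20241969896/9389805455 ≈ 2.1557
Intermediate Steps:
n(E, M) = -369 + E + M
n((-8 + 7)², -388)/(-40297) + l/(-233015) = (-369 + (-8 + 7)² - 388)/(-40297) - 497948/(-233015) = (-369 + (-1)² - 388)*(-1/40297) - 497948*(-1/233015) = (-369 + 1 - 388)*(-1/40297) + 497948/233015 = -756*(-1/40297) + 497948/233015 = 756/40297 + 497948/233015 = 20241969896/9389805455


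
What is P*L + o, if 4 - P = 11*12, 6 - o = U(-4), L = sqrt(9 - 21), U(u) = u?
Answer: 10 - 256*I*sqrt(3) ≈ 10.0 - 443.4*I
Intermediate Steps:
L = 2*I*sqrt(3) (L = sqrt(-12) = 2*I*sqrt(3) ≈ 3.4641*I)
o = 10 (o = 6 - 1*(-4) = 6 + 4 = 10)
P = -128 (P = 4 - 11*12 = 4 - 1*132 = 4 - 132 = -128)
P*L + o = -256*I*sqrt(3) + 10 = 10 - 256*I*sqrt(3)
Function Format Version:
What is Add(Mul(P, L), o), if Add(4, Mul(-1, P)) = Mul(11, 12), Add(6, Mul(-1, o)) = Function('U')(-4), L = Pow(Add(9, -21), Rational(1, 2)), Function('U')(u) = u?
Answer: Add(10, Mul(-256, I, Pow(3, Rational(1, 2)))) ≈ Add(10.000, Mul(-443.40, I))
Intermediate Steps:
L = Mul(2, I, Pow(3, Rational(1, 2))) (L = Pow(-12, Rational(1, 2)) = Mul(2, I, Pow(3, Rational(1, 2))) ≈ Mul(3.4641, I))
o = 10 (o = Add(6, Mul(-1, -4)) = Add(6, 4) = 10)
P = -128 (P = Add(4, Mul(-1, Mul(11, 12))) = Add(4, Mul(-1, 132)) = Add(4, -132) = -128)
Add(Mul(P, L), o) = Add(Mul(-128, Mul(2, I, Pow(3, Rational(1, 2)))), 10) = Add(Mul(-256, I, Pow(3, Rational(1, 2))), 10) = Add(10, Mul(-256, I, Pow(3, Rational(1, 2))))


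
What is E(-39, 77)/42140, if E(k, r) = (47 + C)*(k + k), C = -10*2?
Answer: -1053/21070 ≈ -0.049976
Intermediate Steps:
C = -20
E(k, r) = 54*k (E(k, r) = (47 - 20)*(k + k) = 27*(2*k) = 54*k)
E(-39, 77)/42140 = (54*(-39))/42140 = -2106*1/42140 = -1053/21070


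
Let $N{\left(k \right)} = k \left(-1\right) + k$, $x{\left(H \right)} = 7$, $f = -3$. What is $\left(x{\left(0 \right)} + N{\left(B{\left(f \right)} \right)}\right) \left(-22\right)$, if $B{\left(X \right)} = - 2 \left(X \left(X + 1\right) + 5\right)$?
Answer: $-154$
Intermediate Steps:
$B{\left(X \right)} = -10 - 2 X \left(1 + X\right)$ ($B{\left(X \right)} = - 2 \left(X \left(1 + X\right) + 5\right) = - 2 \left(5 + X \left(1 + X\right)\right) = -10 - 2 X \left(1 + X\right)$)
$N{\left(k \right)} = 0$ ($N{\left(k \right)} = - k + k = 0$)
$\left(x{\left(0 \right)} + N{\left(B{\left(f \right)} \right)}\right) \left(-22\right) = \left(7 + 0\right) \left(-22\right) = 7 \left(-22\right) = -154$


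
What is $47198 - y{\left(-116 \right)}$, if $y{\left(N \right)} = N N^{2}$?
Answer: $1608094$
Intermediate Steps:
$y{\left(N \right)} = N^{3}$
$47198 - y{\left(-116 \right)} = 47198 - \left(-116\right)^{3} = 47198 - -1560896 = 47198 + 1560896 = 1608094$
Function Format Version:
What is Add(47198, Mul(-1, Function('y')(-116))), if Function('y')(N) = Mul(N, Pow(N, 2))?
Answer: 1608094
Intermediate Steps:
Function('y')(N) = Pow(N, 3)
Add(47198, Mul(-1, Function('y')(-116))) = Add(47198, Mul(-1, Pow(-116, 3))) = Add(47198, Mul(-1, -1560896)) = Add(47198, 1560896) = 1608094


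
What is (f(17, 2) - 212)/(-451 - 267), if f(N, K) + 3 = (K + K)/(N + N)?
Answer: 3653/12206 ≈ 0.29928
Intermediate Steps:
f(N, K) = -3 + K/N (f(N, K) = -3 + (K + K)/(N + N) = -3 + (2*K)/((2*N)) = -3 + (2*K)*(1/(2*N)) = -3 + K/N)
(f(17, 2) - 212)/(-451 - 267) = ((-3 + 2/17) - 212)/(-451 - 267) = ((-3 + 2*(1/17)) - 212)/(-718) = ((-3 + 2/17) - 212)*(-1/718) = (-49/17 - 212)*(-1/718) = -3653/17*(-1/718) = 3653/12206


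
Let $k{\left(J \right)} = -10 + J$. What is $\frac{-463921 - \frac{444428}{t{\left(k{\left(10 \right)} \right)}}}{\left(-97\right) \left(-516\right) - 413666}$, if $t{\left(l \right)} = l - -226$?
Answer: $\frac{52645287}{41088382} \approx 1.2813$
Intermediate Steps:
$t{\left(l \right)} = 226 + l$ ($t{\left(l \right)} = l + 226 = 226 + l$)
$\frac{-463921 - \frac{444428}{t{\left(k{\left(10 \right)} \right)}}}{\left(-97\right) \left(-516\right) - 413666} = \frac{-463921 - \frac{444428}{226 + \left(-10 + 10\right)}}{\left(-97\right) \left(-516\right) - 413666} = \frac{-463921 - \frac{444428}{226 + 0}}{50052 - 413666} = \frac{-463921 - \frac{444428}{226}}{-363614} = \left(-463921 - \frac{222214}{113}\right) \left(- \frac{1}{363614}\right) = \left(- \frac{52645287}{113}\right) \left(- \frac{1}{363614}\right) = \frac{52645287}{41088382}$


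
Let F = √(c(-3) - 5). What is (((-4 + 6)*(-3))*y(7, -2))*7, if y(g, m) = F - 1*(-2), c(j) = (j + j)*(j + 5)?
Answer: -84 - 42*I*√17 ≈ -84.0 - 173.17*I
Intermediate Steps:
c(j) = 2*j*(5 + j) (c(j) = (2*j)*(5 + j) = 2*j*(5 + j))
F = I*√17 (F = √(2*(-3)*(5 - 3) - 5) = √(2*(-3)*2 - 5) = √(-12 - 5) = √(-17) = I*√17 ≈ 4.1231*I)
y(g, m) = 2 + I*√17 (y(g, m) = I*√17 - 1*(-2) = I*√17 + 2 = 2 + I*√17)
(((-4 + 6)*(-3))*y(7, -2))*7 = (((-4 + 6)*(-3))*(2 + I*√17))*7 = ((2*(-3))*(2 + I*√17))*7 = -6*(2 + I*√17)*7 = (-12 - 6*I*√17)*7 = -84 - 42*I*√17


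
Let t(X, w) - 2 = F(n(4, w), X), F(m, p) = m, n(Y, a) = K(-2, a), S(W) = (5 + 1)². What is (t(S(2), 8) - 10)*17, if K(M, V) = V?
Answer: 0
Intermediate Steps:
S(W) = 36 (S(W) = 6² = 36)
n(Y, a) = a
t(X, w) = 2 + w
(t(S(2), 8) - 10)*17 = ((2 + 8) - 10)*17 = (10 - 10)*17 = 0*17 = 0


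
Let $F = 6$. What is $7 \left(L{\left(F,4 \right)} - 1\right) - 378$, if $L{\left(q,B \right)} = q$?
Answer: $-343$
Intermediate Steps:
$7 \left(L{\left(F,4 \right)} - 1\right) - 378 = 7 \left(6 - 1\right) - 378 = 7 \cdot 5 - 378 = 35 - 378 = -343$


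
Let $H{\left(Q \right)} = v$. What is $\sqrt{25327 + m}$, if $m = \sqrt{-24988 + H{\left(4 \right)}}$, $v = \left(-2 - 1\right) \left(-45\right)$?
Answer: $\sqrt{25327 + i \sqrt{24853}} \approx 159.15 + 0.4953 i$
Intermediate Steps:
$v = 135$ ($v = \left(-3\right) \left(-45\right) = 135$)
$H{\left(Q \right)} = 135$
$m = i \sqrt{24853}$ ($m = \sqrt{-24988 + 135} = \sqrt{-24853} = i \sqrt{24853} \approx 157.65 i$)
$\sqrt{25327 + m} = \sqrt{25327 + i \sqrt{24853}}$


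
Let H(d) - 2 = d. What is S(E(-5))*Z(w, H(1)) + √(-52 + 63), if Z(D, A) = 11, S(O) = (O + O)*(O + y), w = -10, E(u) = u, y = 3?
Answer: 220 + √11 ≈ 223.32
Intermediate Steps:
H(d) = 2 + d
S(O) = 2*O*(3 + O) (S(O) = (O + O)*(O + 3) = (2*O)*(3 + O) = 2*O*(3 + O))
S(E(-5))*Z(w, H(1)) + √(-52 + 63) = (2*(-5)*(3 - 5))*11 + √(-52 + 63) = (2*(-5)*(-2))*11 + √11 = 20*11 + √11 = 220 + √11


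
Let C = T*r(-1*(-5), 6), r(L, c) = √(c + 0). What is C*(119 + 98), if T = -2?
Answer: -434*√6 ≈ -1063.1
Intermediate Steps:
r(L, c) = √c
C = -2*√6 ≈ -4.8990
C*(119 + 98) = (-2*√6)*(119 + 98) = -2*√6*217 = -434*√6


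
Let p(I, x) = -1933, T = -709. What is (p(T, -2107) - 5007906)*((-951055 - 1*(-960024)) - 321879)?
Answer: 1567628721490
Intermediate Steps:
(p(T, -2107) - 5007906)*((-951055 - 1*(-960024)) - 321879) = (-1933 - 5007906)*((-951055 - 1*(-960024)) - 321879) = -5009839*((-951055 + 960024) - 321879) = -5009839*(8969 - 321879) = -5009839*(-312910) = 1567628721490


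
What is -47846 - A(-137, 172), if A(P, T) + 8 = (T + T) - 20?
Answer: -48162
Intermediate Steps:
A(P, T) = -28 + 2*T (A(P, T) = -8 + ((T + T) - 20) = -8 + (2*T - 20) = -8 + (-20 + 2*T) = -28 + 2*T)
-47846 - A(-137, 172) = -47846 - (-28 + 2*172) = -47846 - (-28 + 344) = -47846 - 1*316 = -47846 - 316 = -48162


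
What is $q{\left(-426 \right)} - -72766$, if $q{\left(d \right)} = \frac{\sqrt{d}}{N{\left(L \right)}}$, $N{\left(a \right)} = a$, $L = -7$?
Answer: $72766 - \frac{i \sqrt{426}}{7} \approx 72766.0 - 2.9485 i$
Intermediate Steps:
$q{\left(d \right)} = - \frac{\sqrt{d}}{7}$ ($q{\left(d \right)} = \frac{\sqrt{d}}{-7} = - \frac{\sqrt{d}}{7}$)
$q{\left(-426 \right)} - -72766 = - \frac{\sqrt{-426}}{7} - -72766 = - \frac{i \sqrt{426}}{7} + 72766 = 72766 - \frac{i \sqrt{426}}{7}$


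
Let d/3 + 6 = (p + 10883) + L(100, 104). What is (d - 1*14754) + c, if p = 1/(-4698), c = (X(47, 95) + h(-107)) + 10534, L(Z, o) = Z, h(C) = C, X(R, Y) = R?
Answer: 44867465/1566 ≈ 28651.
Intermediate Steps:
c = 10474 (c = (47 - 107) + 10534 = -60 + 10534 = 10474)
p = -1/4698 ≈ -0.00021286
d = 51569945/1566 (d = -18 + 3*((-1/4698 + 10883) + 100) = -18 + 3*(51128333/4698 + 100) = -18 + 3*(51598133/4698) = -18 + 51598133/1566 = 51569945/1566 ≈ 32931.)
(d - 1*14754) + c = (51569945/1566 - 1*14754) + 10474 = (51569945/1566 - 14754) + 10474 = 28465181/1566 + 10474 = 44867465/1566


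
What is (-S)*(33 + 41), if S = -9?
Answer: 666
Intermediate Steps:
(-S)*(33 + 41) = (-1*(-9))*(33 + 41) = 9*74 = 666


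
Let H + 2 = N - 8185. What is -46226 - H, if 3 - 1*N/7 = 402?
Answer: -35246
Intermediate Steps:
N = -2793 (N = 21 - 7*402 = 21 - 2814 = -2793)
H = -10980 (H = -2 + (-2793 - 8185) = -2 - 10978 = -10980)
-46226 - H = -46226 - 1*(-10980) = -46226 + 10980 = -35246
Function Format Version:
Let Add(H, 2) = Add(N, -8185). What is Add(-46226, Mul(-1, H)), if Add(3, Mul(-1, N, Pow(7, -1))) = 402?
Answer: -35246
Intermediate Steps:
N = -2793 (N = Add(21, Mul(-7, 402)) = Add(21, -2814) = -2793)
H = -10980 (H = Add(-2, Add(-2793, -8185)) = Add(-2, -10978) = -10980)
Add(-46226, Mul(-1, H)) = Add(-46226, Mul(-1, -10980)) = Add(-46226, 10980) = -35246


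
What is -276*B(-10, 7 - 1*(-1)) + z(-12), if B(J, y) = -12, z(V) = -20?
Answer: 3292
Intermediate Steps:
-276*B(-10, 7 - 1*(-1)) + z(-12) = -276*(-12) - 20 = 3312 - 20 = 3292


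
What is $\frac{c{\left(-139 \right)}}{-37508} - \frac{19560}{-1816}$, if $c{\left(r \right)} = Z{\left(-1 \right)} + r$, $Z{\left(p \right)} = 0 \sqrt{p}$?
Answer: $\frac{91738613}{8514316} \approx 10.775$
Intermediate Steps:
$Z{\left(p \right)} = 0$
$c{\left(r \right)} = r$ ($c{\left(r \right)} = 0 + r = r$)
$\frac{c{\left(-139 \right)}}{-37508} - \frac{19560}{-1816} = - \frac{139}{-37508} - \frac{19560}{-1816} = \left(-139\right) \left(- \frac{1}{37508}\right) - - \frac{2445}{227} = \frac{139}{37508} + \frac{2445}{227} = \frac{91738613}{8514316}$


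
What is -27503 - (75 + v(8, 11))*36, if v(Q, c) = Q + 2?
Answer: -30563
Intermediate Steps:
v(Q, c) = 2 + Q
-27503 - (75 + v(8, 11))*36 = -27503 - (75 + (2 + 8))*36 = -27503 - (75 + 10)*36 = -27503 - 85*36 = -27503 - 1*3060 = -27503 - 3060 = -30563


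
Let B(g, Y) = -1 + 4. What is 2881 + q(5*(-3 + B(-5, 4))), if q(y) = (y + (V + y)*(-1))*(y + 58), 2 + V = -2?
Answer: 3113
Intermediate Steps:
V = -4 (V = -2 - 2 = -4)
B(g, Y) = 3
q(y) = 232 + 4*y (q(y) = (y + (-4 + y)*(-1))*(y + 58) = (y + (4 - y))*(58 + y) = 4*(58 + y) = 232 + 4*y)
2881 + q(5*(-3 + B(-5, 4))) = 2881 + (232 + 4*(5*(-3 + 3))) = 2881 + (232 + 4*(5*0)) = 2881 + (232 + 4*0) = 2881 + (232 + 0) = 2881 + 232 = 3113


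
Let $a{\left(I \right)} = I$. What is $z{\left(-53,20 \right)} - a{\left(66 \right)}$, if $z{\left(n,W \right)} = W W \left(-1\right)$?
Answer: $-466$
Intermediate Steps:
$z{\left(n,W \right)} = - W^{2}$ ($z{\left(n,W \right)} = W^{2} \left(-1\right) = - W^{2}$)
$z{\left(-53,20 \right)} - a{\left(66 \right)} = - 20^{2} - 66 = \left(-1\right) 400 - 66 = -400 - 66 = -466$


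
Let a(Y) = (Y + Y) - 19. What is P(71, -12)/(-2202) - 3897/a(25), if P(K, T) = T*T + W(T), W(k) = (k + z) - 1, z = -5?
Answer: -1430850/11377 ≈ -125.77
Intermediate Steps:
W(k) = -6 + k (W(k) = (k - 5) - 1 = (-5 + k) - 1 = -6 + k)
P(K, T) = -6 + T + T² (P(K, T) = T*T + (-6 + T) = T² + (-6 + T) = -6 + T + T²)
a(Y) = -19 + 2*Y (a(Y) = 2*Y - 19 = -19 + 2*Y)
P(71, -12)/(-2202) - 3897/a(25) = (-6 - 12 + (-12)²)/(-2202) - 3897/(-19 + 2*25) = (-6 - 12 + 144)*(-1/2202) - 3897/(-19 + 50) = 126*(-1/2202) - 3897/31 = -21/367 - 3897*1/31 = -21/367 - 3897/31 = -1430850/11377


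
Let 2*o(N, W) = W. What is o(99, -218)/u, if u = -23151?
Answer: 109/23151 ≈ 0.0047082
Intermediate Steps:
o(N, W) = W/2
o(99, -218)/u = ((½)*(-218))/(-23151) = -109*(-1/23151) = 109/23151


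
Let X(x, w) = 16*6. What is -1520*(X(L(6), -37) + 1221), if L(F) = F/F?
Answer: -2001840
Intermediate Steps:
L(F) = 1
X(x, w) = 96
-1520*(X(L(6), -37) + 1221) = -1520*(96 + 1221) = -1520*1317 = -2001840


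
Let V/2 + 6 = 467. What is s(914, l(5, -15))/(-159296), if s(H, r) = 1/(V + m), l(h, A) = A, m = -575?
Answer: -1/55275712 ≈ -1.8091e-8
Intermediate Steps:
V = 922 (V = -12 + 2*467 = -12 + 934 = 922)
s(H, r) = 1/347 (s(H, r) = 1/(922 - 575) = 1/347)
s(914, l(5, -15))/(-159296) = (1/347)/(-159296) = (1/347)*(-1/159296) = -1/55275712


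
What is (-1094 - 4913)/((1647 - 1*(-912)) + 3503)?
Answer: -6007/6062 ≈ -0.99093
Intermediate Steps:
(-1094 - 4913)/((1647 - 1*(-912)) + 3503) = -6007/((1647 + 912) + 3503) = -6007/(2559 + 3503) = -6007/6062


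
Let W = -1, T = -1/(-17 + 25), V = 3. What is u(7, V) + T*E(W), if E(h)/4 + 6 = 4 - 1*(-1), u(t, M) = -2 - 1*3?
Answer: -9/2 ≈ -4.5000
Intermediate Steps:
T = -⅛ (T = -1/8 = -1*⅛ = -⅛ ≈ -0.12500)
u(t, M) = -5 (u(t, M) = -2 - 3 = -5)
E(h) = -4 (E(h) = -24 + 4*(4 - 1*(-1)) = -24 + 4*(4 + 1) = -24 + 4*5 = -24 + 20 = -4)
u(7, V) + T*E(W) = -5 - ⅛*(-4) = -5 + ½ = -9/2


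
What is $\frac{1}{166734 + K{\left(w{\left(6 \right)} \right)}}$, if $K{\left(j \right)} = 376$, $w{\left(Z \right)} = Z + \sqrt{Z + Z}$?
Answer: $\frac{1}{167110} \approx 5.9841 \cdot 10^{-6}$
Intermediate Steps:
$w{\left(Z \right)} = Z + \sqrt{2} \sqrt{Z}$ ($w{\left(Z \right)} = Z + \sqrt{2 Z} = Z + \sqrt{2} \sqrt{Z}$)
$\frac{1}{166734 + K{\left(w{\left(6 \right)} \right)}} = \frac{1}{166734 + 376} = \frac{1}{167110}$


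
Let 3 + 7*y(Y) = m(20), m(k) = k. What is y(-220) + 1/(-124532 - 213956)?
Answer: 5754289/2369416 ≈ 2.4286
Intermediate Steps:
y(Y) = 17/7 (y(Y) = -3/7 + (⅐)*20 = -3/7 + 20/7 = 17/7)
y(-220) + 1/(-124532 - 213956) = 17/7 + 1/(-124532 - 213956) = 17/7 + 1/(-338488) = 17/7 - 1/338488 = 5754289/2369416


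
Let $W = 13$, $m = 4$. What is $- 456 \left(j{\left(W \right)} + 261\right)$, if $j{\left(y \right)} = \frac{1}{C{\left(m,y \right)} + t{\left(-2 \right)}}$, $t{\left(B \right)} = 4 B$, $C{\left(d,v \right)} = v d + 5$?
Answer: $- \frac{5832240}{49} \approx -1.1903 \cdot 10^{5}$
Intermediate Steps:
$C{\left(d,v \right)} = 5 + d v$ ($C{\left(d,v \right)} = d v + 5 = 5 + d v$)
$j{\left(y \right)} = \frac{1}{-3 + 4 y}$ ($j{\left(y \right)} = \frac{1}{\left(5 + 4 y\right) + 4 \left(-2\right)} = \frac{1}{\left(5 + 4 y\right) - 8} = \frac{1}{-3 + 4 y}$)
$- 456 \left(j{\left(W \right)} + 261\right) = - 456 \left(\frac{1}{-3 + 4 \cdot 13} + 261\right) = - 456 \left(\frac{1}{-3 + 52} + 261\right) = - 456 \left(\frac{1}{49} + 261\right) = \left(-456\right) \frac{12790}{49} = - \frac{5832240}{49}$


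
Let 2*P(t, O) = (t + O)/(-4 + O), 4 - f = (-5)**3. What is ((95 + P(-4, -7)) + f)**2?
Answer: 201601/4 ≈ 50400.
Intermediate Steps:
f = 129 (f = 4 - 1*(-5)**3 = 4 - 1*(-125) = 4 + 125 = 129)
P(t, O) = (O + t)/(2*(-4 + O)) (P(t, O) = ((t + O)/(-4 + O))/2 = ((O + t)/(-4 + O))/2 = (O + t)/(2*(-4 + O)))
((95 + P(-4, -7)) + f)**2 = ((95 + (-7 - 4)/(2*(-4 - 7))) + 129)**2 = ((95 + (1/2)*(-11)/(-11)) + 129)**2 = ((95 + (1/2)*(-1/11)*(-11)) + 129)**2 = ((95 + 1/2) + 129)**2 = (191/2 + 129)**2 = (449/2)**2 = 201601/4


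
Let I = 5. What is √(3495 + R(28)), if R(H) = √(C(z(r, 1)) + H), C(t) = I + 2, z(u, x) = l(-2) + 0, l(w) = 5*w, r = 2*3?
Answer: √(3495 + √35) ≈ 59.169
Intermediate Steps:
r = 6
z(u, x) = -10 (z(u, x) = 5*(-2) + 0 = -10 + 0 = -10)
C(t) = 7 (C(t) = 5 + 2 = 7)
R(H) = √(7 + H)
√(3495 + R(28)) = √(3495 + √(7 + 28)) = √(3495 + √35)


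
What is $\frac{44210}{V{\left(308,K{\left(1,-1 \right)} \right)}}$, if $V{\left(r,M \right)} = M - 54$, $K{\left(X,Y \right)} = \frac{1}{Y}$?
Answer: $- \frac{8842}{11} \approx -803.82$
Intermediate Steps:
$V{\left(r,M \right)} = -54 + M$
$\frac{44210}{V{\left(308,K{\left(1,-1 \right)} \right)}} = \frac{44210}{-54 + \frac{1}{-1}} = \frac{44210}{-54 - 1} = \frac{44210}{-55} = 44210 \left(- \frac{1}{55}\right) = - \frac{8842}{11}$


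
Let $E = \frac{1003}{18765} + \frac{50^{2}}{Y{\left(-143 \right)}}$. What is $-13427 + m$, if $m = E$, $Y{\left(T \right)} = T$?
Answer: $- \frac{36076713736}{2683395} \approx -13444.0$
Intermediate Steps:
$E = - \frac{46769071}{2683395}$ ($E = \frac{1003}{18765} + \frac{50^{2}}{-143} = 1003 \cdot \frac{1}{18765} + 2500 \left(- \frac{1}{143}\right) = \frac{1003}{18765} - \frac{2500}{143} = - \frac{46769071}{2683395} \approx -17.429$)
$m = - \frac{46769071}{2683395} \approx -17.429$
$-13427 + m = -13427 - \frac{46769071}{2683395} = - \frac{36076713736}{2683395}$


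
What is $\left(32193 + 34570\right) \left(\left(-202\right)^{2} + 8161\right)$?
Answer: $3269050295$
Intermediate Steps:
$\left(32193 + 34570\right) \left(\left(-202\right)^{2} + 8161\right) = 66763 \left(40804 + 8161\right) = 66763 \cdot 48965 = 3269050295$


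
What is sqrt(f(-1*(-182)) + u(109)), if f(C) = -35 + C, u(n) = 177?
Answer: 18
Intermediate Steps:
sqrt(f(-1*(-182)) + u(109)) = sqrt((-35 - 1*(-182)) + 177) = sqrt((-35 + 182) + 177) = sqrt(147 + 177) = sqrt(324) = 18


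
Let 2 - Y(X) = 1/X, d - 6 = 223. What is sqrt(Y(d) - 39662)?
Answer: I*sqrt(2079810289)/229 ≈ 199.15*I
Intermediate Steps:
d = 229 (d = 6 + 223 = 229)
Y(X) = 2 - 1/X
sqrt(Y(d) - 39662) = sqrt((2 - 1/229) - 39662) = sqrt(457/229 - 39662) = sqrt(-9082141/229) = I*sqrt(2079810289)/229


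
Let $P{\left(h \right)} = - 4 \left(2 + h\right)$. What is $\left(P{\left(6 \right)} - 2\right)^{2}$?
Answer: $1156$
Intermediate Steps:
$P{\left(h \right)} = -8 - 4 h$
$\left(P{\left(6 \right)} - 2\right)^{2} = \left(\left(-8 - 24\right) - 2\right)^{2} = \left(-32 - 2\right)^{2} = \left(-34\right)^{2} = 1156$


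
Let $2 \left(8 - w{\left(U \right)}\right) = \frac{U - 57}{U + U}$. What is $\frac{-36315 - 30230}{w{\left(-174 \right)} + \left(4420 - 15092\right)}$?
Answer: $\frac{3087688}{494825} \approx 6.24$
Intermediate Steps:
$w{\left(U \right)} = 8 - \frac{-57 + U}{4 U}$ ($w{\left(U \right)} = 8 - \frac{\left(U - 57\right) \frac{1}{U + U}}{2} = 8 - \frac{\left(-57 + U\right) \frac{1}{2 U}}{2} = 8 - \frac{\frac{1}{2} \frac{1}{U} \left(-57 + U\right)}{2} = 8 - \frac{-57 + U}{4 U}$)
$\frac{-36315 - 30230}{w{\left(-174 \right)} + \left(4420 - 15092\right)} = \frac{-36315 - 30230}{\frac{57 + 31 \left(-174\right)}{4 \left(-174\right)} + \left(4420 - 15092\right)} = - \frac{66545}{\frac{1}{4} \left(- \frac{1}{174}\right) \left(57 - 5394\right) + \left(4420 - 15092\right)} = - \frac{66545}{\frac{1}{4} \left(- \frac{1}{174}\right) \left(-5337\right) - 10672} = - \frac{66545}{\frac{1779}{232} - 10672} = - \frac{66545}{- \frac{2474125}{232}} = \left(-66545\right) \left(- \frac{232}{2474125}\right) = \frac{3087688}{494825}$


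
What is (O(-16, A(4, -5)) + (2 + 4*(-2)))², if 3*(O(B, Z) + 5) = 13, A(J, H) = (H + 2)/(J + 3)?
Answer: 400/9 ≈ 44.444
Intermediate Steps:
A(J, H) = (2 + H)/(3 + J)
O(B, Z) = -⅔ (O(B, Z) = -5 + (⅓)*13 = -5 + 13/3 = -⅔)
(O(-16, A(4, -5)) + (2 + 4*(-2)))² = (-⅔ + (2 + 4*(-2)))² = (-⅔ + (2 - 8))² = (-⅔ - 6)² = (-20/3)² = 400/9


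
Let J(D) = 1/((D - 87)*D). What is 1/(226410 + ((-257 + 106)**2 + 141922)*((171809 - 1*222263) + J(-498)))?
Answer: -22410/186242962502449 ≈ -1.2033e-10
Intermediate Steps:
J(D) = 1/(D*(-87 + D)) (J(D) = 1/((-87 + D)*D) = 1/(D*(-87 + D)))
1/(226410 + ((-257 + 106)**2 + 141922)*((171809 - 1*222263) + J(-498))) = 1/(226410 + ((-257 + 106)**2 + 141922)*((171809 - 1*222263) + 1/((-498)*(-87 - 498)))) = 1/(226410 + ((-151)**2 + 141922)*((171809 - 222263) - 1/498/(-585))) = 1/(226410 + (22801 + 141922)*(-50454 - 1/498*(-1/585))) = 1/(226410 + 164723*(-50454 + 1/291330)) = 1/(226410 + 164723*(-14698763819/291330)) = 1/(226410 - 186248036350549/22410) = 1/(-186242962502449/22410) = -22410/186242962502449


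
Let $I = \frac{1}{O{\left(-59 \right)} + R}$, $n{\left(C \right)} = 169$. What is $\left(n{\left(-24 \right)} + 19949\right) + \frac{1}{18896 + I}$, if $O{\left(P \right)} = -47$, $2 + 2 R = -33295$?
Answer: $\frac{12693579560803}{630956334} \approx 20118.0$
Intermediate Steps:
$R = - \frac{33297}{2}$ ($R = -1 + \frac{1}{2} \left(-33295\right) = -1 - \frac{33295}{2} = - \frac{33297}{2} \approx -16649.0$)
$I = - \frac{2}{33391}$ ($I = \frac{1}{-47 - \frac{33297}{2}} = \frac{1}{- \frac{33391}{2}} = - \frac{2}{33391} \approx -5.9896 \cdot 10^{-5}$)
$\left(n{\left(-24 \right)} + 19949\right) + \frac{1}{18896 + I} = \left(169 + 19949\right) + \frac{1}{18896 - \frac{2}{33391}} = 20118 + \frac{1}{\frac{630956334}{33391}} = 20118 + \frac{33391}{630956334} = \frac{12693579560803}{630956334}$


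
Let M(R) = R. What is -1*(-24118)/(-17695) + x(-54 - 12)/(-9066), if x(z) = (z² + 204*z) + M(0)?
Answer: -9581288/26737145 ≈ -0.35835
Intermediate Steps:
x(z) = z² + 204*z (x(z) = (z² + 204*z) + 0 = z² + 204*z)
-1*(-24118)/(-17695) + x(-54 - 12)/(-9066) = -1*(-24118)/(-17695) + ((-54 - 12)*(204 + (-54 - 12)))/(-9066) = 24118*(-1/17695) - 66*(204 - 66)*(-1/9066) = -24118/17695 - 66*138*(-1/9066) = -24118/17695 - 9108*(-1/9066) = -24118/17695 + 1518/1511 = -9581288/26737145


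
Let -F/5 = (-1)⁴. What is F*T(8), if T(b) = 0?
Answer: 0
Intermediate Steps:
F = -5 (F = -5*(-1)⁴ = -5*1 = -5)
F*T(8) = -5*0 = 0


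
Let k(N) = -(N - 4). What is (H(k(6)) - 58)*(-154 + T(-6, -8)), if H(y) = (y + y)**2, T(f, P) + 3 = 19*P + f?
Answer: 13230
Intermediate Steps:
k(N) = 4 - N (k(N) = -(-4 + N) = 4 - N)
T(f, P) = -3 + f + 19*P (T(f, P) = -3 + (19*P + f) = -3 + (f + 19*P) = -3 + f + 19*P)
H(y) = 4*y**2 (H(y) = (2*y)**2 = 4*y**2)
(H(k(6)) - 58)*(-154 + T(-6, -8)) = (4*(4 - 1*6)**2 - 58)*(-154 + (-3 - 6 + 19*(-8))) = (4*(4 - 6)**2 - 58)*(-154 + (-3 - 6 - 152)) = (4*(-2)**2 - 58)*(-154 - 161) = (4*4 - 58)*(-315) = (16 - 58)*(-315) = -42*(-315) = 13230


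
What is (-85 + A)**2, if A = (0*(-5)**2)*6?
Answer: 7225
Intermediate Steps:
A = 0 (A = (0*25)*6 = 0*6 = 0)
(-85 + A)**2 = (-85 + 0)**2 = (-85)**2 = 7225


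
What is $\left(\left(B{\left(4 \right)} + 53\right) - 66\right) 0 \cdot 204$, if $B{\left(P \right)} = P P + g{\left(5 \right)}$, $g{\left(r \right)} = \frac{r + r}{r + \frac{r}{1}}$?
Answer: $0$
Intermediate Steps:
$g{\left(r \right)} = 1$ ($g{\left(r \right)} = \frac{2 r}{r + r 1} = \frac{2 r}{r + r} = \frac{2 r}{2 r} = 2 r \frac{1}{2 r} = 1$)
$B{\left(P \right)} = 1 + P^{2}$ ($B{\left(P \right)} = P P + 1 = P^{2} + 1 = 1 + P^{2}$)
$\left(\left(B{\left(4 \right)} + 53\right) - 66\right) 0 \cdot 204 = \left(\left(\left(1 + 4^{2}\right) + 53\right) - 66\right) 0 \cdot 204 = \left(\left(\left(1 + 16\right) + 53\right) - 66\right) 0 \cdot 204 = \left(\left(17 + 53\right) - 66\right) 0 \cdot 204 = \left(70 - 66\right) 0 \cdot 204 = 4 \cdot 0 \cdot 204 = 0 \cdot 204 = 0$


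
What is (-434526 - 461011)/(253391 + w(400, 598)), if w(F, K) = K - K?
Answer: -895537/253391 ≈ -3.5342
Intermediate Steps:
w(F, K) = 0
(-434526 - 461011)/(253391 + w(400, 598)) = (-434526 - 461011)/(253391 + 0) = -895537/253391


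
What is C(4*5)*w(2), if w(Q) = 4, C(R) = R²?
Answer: 1600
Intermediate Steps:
C(4*5)*w(2) = (4*5)²*4 = 20²*4 = 400*4 = 1600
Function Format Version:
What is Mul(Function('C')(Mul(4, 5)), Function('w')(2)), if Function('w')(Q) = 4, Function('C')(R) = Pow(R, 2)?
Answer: 1600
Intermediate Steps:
Mul(Function('C')(Mul(4, 5)), Function('w')(2)) = Mul(Pow(Mul(4, 5), 2), 4) = Mul(Pow(20, 2), 4) = Mul(400, 4) = 1600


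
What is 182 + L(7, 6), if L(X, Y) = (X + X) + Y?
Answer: 202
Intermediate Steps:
L(X, Y) = Y + 2*X (L(X, Y) = 2*X + Y = Y + 2*X)
182 + L(7, 6) = 182 + (6 + 2*7) = 182 + (6 + 14) = 182 + 20 = 202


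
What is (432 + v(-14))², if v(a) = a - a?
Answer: 186624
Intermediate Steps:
v(a) = 0
(432 + v(-14))² = (432 + 0)² = 432² = 186624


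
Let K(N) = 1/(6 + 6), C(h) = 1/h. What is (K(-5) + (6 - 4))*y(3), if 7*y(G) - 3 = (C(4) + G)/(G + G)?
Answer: 2125/2016 ≈ 1.0541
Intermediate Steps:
C(h) = 1/h
y(G) = 3/7 + (¼ + G)/(14*G) (y(G) = 3/7 + ((1/4 + G)/(G + G))/7 = 3/7 + ((¼ + G)/((2*G)))/7 = 3/7 + ((¼ + G)*(1/(2*G)))/7 = 3/7 + ((¼ + G)/(2*G))/7 = 3/7 + (¼ + G)/(14*G))
K(N) = 1/12
(K(-5) + (6 - 4))*y(3) = (1/12 + (6 - 4))*((1/56)*(1 + 28*3)/3) = (1/12 + 2)*((1/56)*(⅓)*(1 + 84)) = 25*((1/56)*(⅓)*85)/12 = (25/12)*(85/168) = 2125/2016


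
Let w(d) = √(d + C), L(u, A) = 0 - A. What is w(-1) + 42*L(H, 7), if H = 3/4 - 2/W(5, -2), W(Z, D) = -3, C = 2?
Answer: -293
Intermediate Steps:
H = 17/12 (H = 3/4 - 2/(-3) = 3*(¼) - 2*(-⅓) = ¾ + ⅔ = 17/12 ≈ 1.4167)
L(u, A) = -A
w(d) = √(2 + d) (w(d) = √(d + 2) = √(2 + d))
w(-1) + 42*L(H, 7) = √(2 - 1) + 42*(-1*7) = √1 + 42*(-7) = 1 - 294 = -293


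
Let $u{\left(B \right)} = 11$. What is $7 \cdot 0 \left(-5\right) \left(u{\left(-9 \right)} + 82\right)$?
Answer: $0$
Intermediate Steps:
$7 \cdot 0 \left(-5\right) \left(u{\left(-9 \right)} + 82\right) = 7 \cdot 0 \left(-5\right) \left(11 + 82\right) = 7 \cdot 0 \cdot 93 = 0 \cdot 93 = 0$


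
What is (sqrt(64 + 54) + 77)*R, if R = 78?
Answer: 6006 + 78*sqrt(118) ≈ 6853.3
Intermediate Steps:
(sqrt(64 + 54) + 77)*R = (sqrt(64 + 54) + 77)*78 = (sqrt(118) + 77)*78 = (77 + sqrt(118))*78 = 6006 + 78*sqrt(118)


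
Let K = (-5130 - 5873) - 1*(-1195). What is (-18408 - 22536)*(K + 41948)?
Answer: -1315940160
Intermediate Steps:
K = -9808 (K = -11003 + 1195 = -9808)
(-18408 - 22536)*(K + 41948) = (-18408 - 22536)*(-9808 + 41948) = -40944*32140 = -1315940160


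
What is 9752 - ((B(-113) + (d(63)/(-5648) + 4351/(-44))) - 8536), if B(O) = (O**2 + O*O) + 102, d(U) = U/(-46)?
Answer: -20728587117/2857888 ≈ -7253.1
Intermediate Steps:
d(U) = -U/46 (d(U) = U*(-1/46) = -U/46)
B(O) = 102 + 2*O**2 (B(O) = (O**2 + O**2) + 102 = 2*O**2 + 102 = 102 + 2*O**2)
9752 - ((B(-113) + (d(63)/(-5648) + 4351/(-44))) - 8536) = 9752 - (((102 + 2*(-113)**2) + (-1/46*63/(-5648) + 4351/(-44))) - 8536) = 9752 - (((102 + 2*12769) + (-63/46*(-1/5648) + 4351*(-1/44))) - 8536) = 9752 - (((102 + 25538) + (63/259808 - 4351/44)) - 8536) = 9752 - ((25640 - 282605459/2857888) - 8536) = 9752 - (72993642861/2857888 - 8536) = 9752 - 1*48598710893/2857888 = 9752 - 48598710893/2857888 = -20728587117/2857888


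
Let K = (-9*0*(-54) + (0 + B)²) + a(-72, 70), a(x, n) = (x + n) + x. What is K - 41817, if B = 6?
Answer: -41855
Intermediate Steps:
a(x, n) = n + 2*x (a(x, n) = (n + x) + x = n + 2*x)
K = -38 (K = (-9*0*(-54) + (0 + 6)²) + (70 + 2*(-72)) = (0*(-54) + 6²) + (70 - 144) = (0 + 36) - 74 = 36 - 74 = -38)
K - 41817 = -38 - 41817 = -41855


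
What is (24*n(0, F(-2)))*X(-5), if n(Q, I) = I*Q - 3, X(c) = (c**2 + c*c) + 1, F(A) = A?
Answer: -3672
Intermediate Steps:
X(c) = 1 + 2*c**2 (X(c) = (c**2 + c**2) + 1 = 2*c**2 + 1 = 1 + 2*c**2)
n(Q, I) = -3 + I*Q
(24*n(0, F(-2)))*X(-5) = (24*(-3 - 2*0))*(1 + 2*(-5)**2) = (24*(-3 + 0))*(1 + 2*25) = (24*(-3))*(1 + 50) = -72*51 = -3672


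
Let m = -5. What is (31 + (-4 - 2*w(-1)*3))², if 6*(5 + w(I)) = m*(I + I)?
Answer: 2209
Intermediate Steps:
w(I) = -5 - 5*I/3 (w(I) = -5 + (-5*(I + I))/6 = -5 + (-10*I)/6 = -5 - 5*I/3)
(31 + (-4 - 2*w(-1)*3))² = (31 + (-4 - 2*(-5 - 5/3*(-1))*3))² = (31 + (-4 - 2*(-5 + 5/3)*3))² = (31 + (-4 - (-20)*3/3))² = (31 + (-4 - 2*(-10)))² = (31 + (-4 + 20))² = (31 + 16)² = 47² = 2209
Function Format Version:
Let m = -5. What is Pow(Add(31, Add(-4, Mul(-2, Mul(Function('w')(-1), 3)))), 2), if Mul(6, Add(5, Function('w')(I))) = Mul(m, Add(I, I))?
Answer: 2209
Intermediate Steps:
Function('w')(I) = Add(-5, Mul(Rational(-5, 3), I)) (Function('w')(I) = Add(-5, Mul(Rational(1, 6), Mul(-5, Add(I, I)))) = Add(-5, Mul(Rational(1, 6), Mul(-5, Mul(2, I)))) = Add(-5, Mul(Rational(1, 6), Mul(-10, I))) = Add(-5, Mul(Rational(-5, 3), I)))
Pow(Add(31, Add(-4, Mul(-2, Mul(Function('w')(-1), 3)))), 2) = Pow(Add(31, Add(-4, Mul(-2, Mul(Add(-5, Mul(Rational(-5, 3), -1)), 3)))), 2) = Pow(Add(31, Add(-4, Mul(-2, Mul(Add(-5, Rational(5, 3)), 3)))), 2) = Pow(Add(31, Add(-4, Mul(-2, Mul(Rational(-10, 3), 3)))), 2) = Pow(Add(31, Add(-4, Mul(-2, -10))), 2) = Pow(Add(31, Add(-4, 20)), 2) = Pow(Add(31, 16), 2) = Pow(47, 2) = 2209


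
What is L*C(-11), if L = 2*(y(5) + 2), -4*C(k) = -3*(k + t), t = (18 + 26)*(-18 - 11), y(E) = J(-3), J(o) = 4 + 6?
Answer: -23166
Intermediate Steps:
J(o) = 10
y(E) = 10
t = -1276 (t = 44*(-29) = -1276)
C(k) = -957 + 3*k/4 (C(k) = -(-3)*(k - 1276)/4 = -(-3)*(-1276 + k)/4 = -(3828 - 3*k)/4 = -957 + 3*k/4)
L = 24 (L = 2*(10 + 2) = 2*12 = 24)
L*C(-11) = 24*(-957 + (¾)*(-11)) = 24*(-957 - 33/4) = 24*(-3861/4) = -23166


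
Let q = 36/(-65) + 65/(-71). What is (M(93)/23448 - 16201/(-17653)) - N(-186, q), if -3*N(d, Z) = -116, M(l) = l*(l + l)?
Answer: -7659977863/206963772 ≈ -37.011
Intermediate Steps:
q = -6781/4615 (q = 36*(-1/65) + 65*(-1/71) = -36/65 - 65/71 = -6781/4615 ≈ -1.4693)
M(l) = 2*l**2 (M(l) = l*(2*l) = 2*l**2)
N(d, Z) = 116/3 (N(d, Z) = -1/3*(-116) = 116/3)
(M(93)/23448 - 16201/(-17653)) - N(-186, q) = ((2*93**2)/23448 - 16201/(-17653)) - 1*116/3 = ((2*8649)*(1/23448) - 16201*(-1/17653)) - 116/3 = (17298*(1/23448) + 16201/17653) - 116/3 = (2883/3908 + 16201/17653) - 116/3 = 114207107/68987924 - 116/3 = -7659977863/206963772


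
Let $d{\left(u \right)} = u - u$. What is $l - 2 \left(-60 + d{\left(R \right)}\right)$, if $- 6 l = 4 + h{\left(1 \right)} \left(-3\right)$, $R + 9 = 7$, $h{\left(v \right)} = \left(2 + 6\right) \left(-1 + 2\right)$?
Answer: $\frac{370}{3} \approx 123.33$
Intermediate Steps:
$h{\left(v \right)} = 8$ ($h{\left(v \right)} = 8 \cdot 1 = 8$)
$R = -2$ ($R = -9 + 7 = -2$)
$d{\left(u \right)} = 0$
$l = \frac{10}{3}$ ($l = - \frac{4 + 8 \left(-3\right)}{6} = - \frac{4 - 24}{6} = \left(- \frac{1}{6}\right) \left(-20\right) = \frac{10}{3} \approx 3.3333$)
$l - 2 \left(-60 + d{\left(R \right)}\right) = \frac{10}{3} - 2 \left(-60 + 0\right) = \frac{10}{3} - -120 = \frac{10}{3} + 120 = \frac{370}{3}$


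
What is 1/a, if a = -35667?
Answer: -1/35667 ≈ -2.8037e-5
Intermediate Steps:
1/a = 1/(-35667) = -1/35667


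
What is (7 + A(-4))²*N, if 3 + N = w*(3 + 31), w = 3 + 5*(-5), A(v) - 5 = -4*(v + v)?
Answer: -1453936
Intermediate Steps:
A(v) = 5 - 8*v (A(v) = 5 - 4*(v + v) = 5 - 8*v)
w = -22 (w = 3 - 25 = -22)
N = -751 (N = -3 - 22*(3 + 31) = -3 - 22*34 = -3 - 748 = -751)
(7 + A(-4))²*N = (7 + (5 - 8*(-4)))²*(-751) = (7 + (5 + 32))²*(-751) = (7 + 37)²*(-751) = 44²*(-751) = 1936*(-751) = -1453936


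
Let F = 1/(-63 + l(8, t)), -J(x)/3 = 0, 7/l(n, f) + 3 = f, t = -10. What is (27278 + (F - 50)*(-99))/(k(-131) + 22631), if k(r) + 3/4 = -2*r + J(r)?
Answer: 53243230/37817997 ≈ 1.4079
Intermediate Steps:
l(n, f) = 7/(-3 + f)
J(x) = 0 (J(x) = -3*0 = 0)
F = -13/826 (F = 1/(-63 + 7/(-3 - 10)) = 1/(-63 + 7/(-13)) = 1/(-63 + 7*(-1/13)) = 1/(-63 - 7/13) = 1/(-826/13) = -13/826 ≈ -0.015738)
k(r) = -3/4 - 2*r (k(r) = -3/4 + (-2*r + 0) = -3/4 - 2*r)
(27278 + (F - 50)*(-99))/(k(-131) + 22631) = (27278 + (-13/826 - 50)*(-99))/((-3/4 - 2*(-131)) + 22631) = (27278 - 41313/826*(-99))/((-3/4 + 262) + 22631) = (27278 + 4089987/826)/(1045/4 + 22631) = 26621615/(826*(91569/4)) = (26621615/826)*(4/91569) = 53243230/37817997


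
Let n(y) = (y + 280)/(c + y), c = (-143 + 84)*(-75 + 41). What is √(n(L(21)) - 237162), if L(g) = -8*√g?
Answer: √(-237873346 + 948644*√21)/√(1003 - 4*√21) ≈ 486.99*I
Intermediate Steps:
c = 2006 (c = -59*(-34) = 2006)
n(y) = (280 + y)/(2006 + y) (n(y) = (y + 280)/(2006 + y) = (280 + y)/(2006 + y))
√(n(L(21)) - 237162) = √((280 - 8*√21)/(2006 - 8*√21) - 237162) = √(-237162 + (280 - 8*√21)/(2006 - 8*√21))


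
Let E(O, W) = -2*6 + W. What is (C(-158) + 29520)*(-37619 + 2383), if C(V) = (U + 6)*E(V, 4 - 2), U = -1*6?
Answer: -1040166720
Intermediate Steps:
E(O, W) = -12 + W
U = -6
C(V) = 0 (C(V) = (-6 + 6)*(-12 + (4 - 2)) = 0*(-12 + 2) = 0*(-10) = 0)
(C(-158) + 29520)*(-37619 + 2383) = (0 + 29520)*(-37619 + 2383) = 29520*(-35236) = -1040166720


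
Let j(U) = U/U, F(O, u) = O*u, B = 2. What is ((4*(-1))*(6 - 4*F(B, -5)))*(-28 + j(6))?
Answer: 4968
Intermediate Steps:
j(U) = 1
((4*(-1))*(6 - 4*F(B, -5)))*(-28 + j(6)) = ((4*(-1))*(6 - 8*(-5)))*(-28 + 1) = -4*(6 - 4*(-10))*(-27) = -4*(6 + 40)*(-27) = -4*46*(-27) = -184*(-27) = 4968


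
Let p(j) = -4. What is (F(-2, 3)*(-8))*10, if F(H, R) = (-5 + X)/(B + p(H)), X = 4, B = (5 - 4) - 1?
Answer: -20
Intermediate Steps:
B = 0 (B = 1 - 1 = 0)
F(H, R) = 1/4 (F(H, R) = (-5 + 4)/(0 - 4) = -1/(-4) = -1*(-1/4) = 1/4)
(F(-2, 3)*(-8))*10 = ((1/4)*(-8))*10 = -2*10 = -20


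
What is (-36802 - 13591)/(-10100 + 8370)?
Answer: 50393/1730 ≈ 29.129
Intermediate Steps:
(-36802 - 13591)/(-10100 + 8370) = -50393/(-1730) = -50393*(-1/1730) = 50393/1730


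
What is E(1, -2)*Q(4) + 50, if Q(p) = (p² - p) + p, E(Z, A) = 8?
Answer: 178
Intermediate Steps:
Q(p) = p²
E(1, -2)*Q(4) + 50 = 8*4² + 50 = 8*16 + 50 = 128 + 50 = 178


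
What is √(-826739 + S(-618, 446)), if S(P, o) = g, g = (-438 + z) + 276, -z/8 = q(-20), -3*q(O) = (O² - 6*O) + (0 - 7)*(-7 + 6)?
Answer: I*√7429461/3 ≈ 908.57*I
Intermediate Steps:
q(O) = -7/3 + 2*O - O²/3 (q(O) = -((O² - 6*O) + (0 - 7)*(-7 + 6))/3 = -((O² - 6*O) - 7*(-1))/3 = -((O² - 6*O) + 7)/3 = -(7 + O² - 6*O)/3 = -7/3 + 2*O - O²/3)
z = 4216/3 (z = -8*(-7/3 + 2*(-20) - ⅓*(-20)²) = -8*(-7/3 - 40 - ⅓*400) = -8*(-7/3 - 40 - 400/3) = -8*(-527/3) = 4216/3 ≈ 1405.3)
g = 3730/3 (g = (-438 + 4216/3) + 276 = 2902/3 + 276 = 3730/3 ≈ 1243.3)
S(P, o) = 3730/3
√(-826739 + S(-618, 446)) = √(-826739 + 3730/3) = √(-2476487/3) = I*√7429461/3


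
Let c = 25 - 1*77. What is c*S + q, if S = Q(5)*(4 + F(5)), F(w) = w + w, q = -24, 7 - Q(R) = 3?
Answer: -2936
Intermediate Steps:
Q(R) = 4 (Q(R) = 7 - 1*3 = 7 - 3 = 4)
c = -52 (c = 25 - 77 = -52)
F(w) = 2*w
S = 56 (S = 4*(4 + 2*5) = 4*(4 + 10) = 4*14 = 56)
c*S + q = -52*56 - 24 = -2912 - 24 = -2936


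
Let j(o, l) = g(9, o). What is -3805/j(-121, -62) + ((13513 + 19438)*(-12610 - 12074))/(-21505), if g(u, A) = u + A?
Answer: 487585159/12880 ≈ 37856.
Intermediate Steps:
g(u, A) = A + u
j(o, l) = 9 + o (j(o, l) = o + 9 = 9 + o)
-3805/j(-121, -62) + ((13513 + 19438)*(-12610 - 12074))/(-21505) = -3805/(9 - 121) + ((13513 + 19438)*(-12610 - 12074))/(-21505) = -3805/(-112) + (32951*(-24684))*(-1/21505) = -3805*(-1/112) - 813362484*(-1/21505) = 3805/112 + 4349532/115 = 487585159/12880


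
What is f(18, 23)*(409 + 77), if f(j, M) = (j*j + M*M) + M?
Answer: 425736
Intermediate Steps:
f(j, M) = M + M**2 + j**2 (f(j, M) = (j**2 + M**2) + M = (M**2 + j**2) + M = M + M**2 + j**2)
f(18, 23)*(409 + 77) = (23 + 23**2 + 18**2)*(409 + 77) = (23 + 529 + 324)*486 = 876*486 = 425736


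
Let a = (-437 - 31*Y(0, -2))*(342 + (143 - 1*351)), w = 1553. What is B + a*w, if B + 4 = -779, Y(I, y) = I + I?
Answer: -90941357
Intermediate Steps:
Y(I, y) = 2*I
B = -783 (B = -4 - 779 = -783)
a = -58558 (a = (-437 - 62*0)*(342 + (143 - 1*351)) = (-437 - 31*0)*(342 + (143 - 351)) = (-437 + 0)*(342 - 208) = -437*134 = -58558)
B + a*w = -783 - 58558*1553 = -783 - 90940574 = -90941357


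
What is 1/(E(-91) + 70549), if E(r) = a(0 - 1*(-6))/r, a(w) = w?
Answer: 91/6419953 ≈ 1.4175e-5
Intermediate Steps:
E(r) = 6/r (E(r) = (0 - 1*(-6))/r = (0 + 6)/r = 6/r)
1/(E(-91) + 70549) = 1/(6/(-91) + 70549) = 1/(6*(-1/91) + 70549) = 1/(-6/91 + 70549) = 1/(6419953/91) = 91/6419953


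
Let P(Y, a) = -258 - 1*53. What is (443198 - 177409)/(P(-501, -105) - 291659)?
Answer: -265789/291970 ≈ -0.91033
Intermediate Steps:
P(Y, a) = -311 (P(Y, a) = -258 - 53 = -311)
(443198 - 177409)/(P(-501, -105) - 291659) = (443198 - 177409)/(-311 - 291659) = 265789/(-291970) = 265789*(-1/291970) = -265789/291970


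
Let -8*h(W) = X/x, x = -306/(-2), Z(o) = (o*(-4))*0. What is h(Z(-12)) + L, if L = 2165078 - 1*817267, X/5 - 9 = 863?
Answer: 206214538/153 ≈ 1.3478e+6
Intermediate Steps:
X = 4360 (X = 45 + 5*863 = 45 + 4315 = 4360)
Z(o) = 0 (Z(o) = -4*o*0 = 0)
x = 153 (x = -1/2*(-306) = 153)
L = 1347811 (L = 2165078 - 817267 = 1347811)
h(W) = -545/153
h(Z(-12)) + L = -545/153 + 1347811 = 206214538/153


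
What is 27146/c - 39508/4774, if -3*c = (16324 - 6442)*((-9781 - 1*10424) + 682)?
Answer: -12962147827/1566377703 ≈ -8.2752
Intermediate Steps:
c = 64308762 (c = -(16324 - 6442)*((-9781 - 1*10424) + 682)/3 = -3294*((-9781 - 10424) + 682) = -3294*(-20205 + 682) = -3294*(-19523) = -1/3*(-192926286) = 64308762)
27146/c - 39508/4774 = 27146/64308762 - 39508/4774 = 27146*(1/64308762) - 39508*1/4774 = 1939/4593483 - 2822/341 = -12962147827/1566377703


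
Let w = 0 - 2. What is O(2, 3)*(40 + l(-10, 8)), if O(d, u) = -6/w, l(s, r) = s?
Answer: 90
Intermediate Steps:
w = -2
O(d, u) = 3 (O(d, u) = -6/(-2) = -6*(-½) = 3)
O(2, 3)*(40 + l(-10, 8)) = 3*(40 - 10) = 3*30 = 90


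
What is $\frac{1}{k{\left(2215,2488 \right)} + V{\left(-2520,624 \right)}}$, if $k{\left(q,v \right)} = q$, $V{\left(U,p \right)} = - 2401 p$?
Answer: $- \frac{1}{1496009} \approx -6.6844 \cdot 10^{-7}$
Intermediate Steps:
$\frac{1}{k{\left(2215,2488 \right)} + V{\left(-2520,624 \right)}} = \frac{1}{2215 - 1498224} = \frac{1}{-1496009} = - \frac{1}{1496009}$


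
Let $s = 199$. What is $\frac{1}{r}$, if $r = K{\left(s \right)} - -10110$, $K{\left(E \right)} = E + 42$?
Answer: $\frac{1}{10351} \approx 9.6609 \cdot 10^{-5}$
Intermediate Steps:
$K{\left(E \right)} = 42 + E$
$r = 10351$ ($r = \left(42 + 199\right) - -10110 = 241 + 10110 = 10351$)
$\frac{1}{r} = \frac{1}{10351}$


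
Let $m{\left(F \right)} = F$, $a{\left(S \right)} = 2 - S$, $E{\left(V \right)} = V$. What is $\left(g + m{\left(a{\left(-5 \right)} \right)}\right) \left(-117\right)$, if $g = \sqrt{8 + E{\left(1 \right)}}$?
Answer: $-1170$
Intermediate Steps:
$g = 3$ ($g = \sqrt{8 + 1} = \sqrt{9} = 3$)
$\left(g + m{\left(a{\left(-5 \right)} \right)}\right) \left(-117\right) = \left(3 + \left(2 - -5\right)\right) \left(-117\right) = \left(3 + \left(2 + 5\right)\right) \left(-117\right) = \left(3 + 7\right) \left(-117\right) = 10 \left(-117\right) = -1170$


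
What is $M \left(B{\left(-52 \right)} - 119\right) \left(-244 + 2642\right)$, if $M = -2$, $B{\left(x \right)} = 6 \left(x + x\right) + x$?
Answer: $3812820$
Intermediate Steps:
$B{\left(x \right)} = 13 x$ ($B{\left(x \right)} = 6 \cdot 2 x + x = 12 x + x = 13 x$)
$M \left(B{\left(-52 \right)} - 119\right) \left(-244 + 2642\right) = - 2 \left(13 \left(-52\right) - 119\right) \left(-244 + 2642\right) = - 2 \left(-676 - 119\right) 2398 = - 2 \left(\left(-795\right) 2398\right) = \left(-2\right) \left(-1906410\right) = 3812820$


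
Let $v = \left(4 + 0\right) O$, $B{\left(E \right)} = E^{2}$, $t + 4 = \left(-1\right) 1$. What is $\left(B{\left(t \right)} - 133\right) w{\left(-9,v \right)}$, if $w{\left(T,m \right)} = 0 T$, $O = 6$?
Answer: $0$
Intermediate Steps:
$t = -5$ ($t = -4 - 1 = -5$)
$v = 24$ ($v = \left(4 + 0\right) 6 = 4 \cdot 6 = 24$)
$w{\left(T,m \right)} = 0$
$\left(B{\left(t \right)} - 133\right) w{\left(-9,v \right)} = \left(\left(-5\right)^{2} - 133\right) 0 = \left(25 - 133\right) 0 = \left(-108\right) 0 = 0$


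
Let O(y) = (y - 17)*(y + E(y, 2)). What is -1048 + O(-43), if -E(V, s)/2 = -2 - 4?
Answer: 812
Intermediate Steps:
E(V, s) = 12 (E(V, s) = -2*(-2 - 4) = -2*(-6) = 12)
O(y) = (-17 + y)*(12 + y) (O(y) = (y - 17)*(y + 12) = (-17 + y)*(12 + y))
-1048 + O(-43) = -1048 + (-204 + (-43)² - 5*(-43)) = -1048 + (-204 + 1849 + 215) = -1048 + 1860 = 812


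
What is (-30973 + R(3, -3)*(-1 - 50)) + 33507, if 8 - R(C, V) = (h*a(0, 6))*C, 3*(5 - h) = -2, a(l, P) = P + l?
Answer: 7328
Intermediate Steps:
h = 17/3 (h = 5 - 1/3*(-2) = 5 + 2/3 = 17/3 ≈ 5.6667)
R(C, V) = 8 - 34*C (R(C, V) = 8 - 17*(6 + 0)/3*C = 8 - (17/3)*6*C = 8 - 34*C)
(-30973 + R(3, -3)*(-1 - 50)) + 33507 = (-30973 + (8 - 34*3)*(-1 - 50)) + 33507 = (-30973 + (8 - 102)*(-51)) + 33507 = (-30973 - 94*(-51)) + 33507 = (-30973 + 4794) + 33507 = -26179 + 33507 = 7328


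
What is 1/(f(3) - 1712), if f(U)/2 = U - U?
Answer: -1/1712 ≈ -0.00058411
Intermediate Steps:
f(U) = 0 (f(U) = 2*(U - U) = 2*0 = 0)
1/(f(3) - 1712) = 1/(0 - 1712) = 1/(-1712) = -1/1712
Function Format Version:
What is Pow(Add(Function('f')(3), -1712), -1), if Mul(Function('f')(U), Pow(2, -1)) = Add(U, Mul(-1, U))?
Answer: Rational(-1, 1712) ≈ -0.00058411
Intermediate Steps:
Function('f')(U) = 0 (Function('f')(U) = Mul(2, Add(U, Mul(-1, U))) = Mul(2, 0) = 0)
Pow(Add(Function('f')(3), -1712), -1) = Pow(Add(0, -1712), -1) = Pow(-1712, -1) = Rational(-1, 1712)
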